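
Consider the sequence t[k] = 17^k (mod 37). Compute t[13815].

31

Computing terms: t[1] = 17,  t[2] = 30,  t[3] = 29,  t[4] = 12,  t[5] = 19,  t[6] = 27,  t[7] = 15,  t[8] = 33,  t[9] = 6,  t[10] = 28,  t[11] = 32,  t[12] = 26,  t[13] = 35,  t[14] = 3,  t[15] = 14,  t[16] = 16,  t[17] = 13,  t[18] = 36,  t[19] = 20,  t[20] = 7,  t[21] = 8,  t[22] = 25,  t[23] = 18,  t[24] = 10,  t[25] = 22,  t[26] = 4,  t[27] = 31,  t[28] = 9,  t[29] = 5,  t[30] = 11,  t[31] = 2,  t[32] = 34,  t[33] = 23,  t[34] = 21,  t[35] = 24,  t[36] = 1,  t[37] = 17.
Since t[37] = t[1] = 17, the sequence is periodic with period 36.
So t[13815] = t[1 + ((13815-1) mod 36)] = t[27] = 31.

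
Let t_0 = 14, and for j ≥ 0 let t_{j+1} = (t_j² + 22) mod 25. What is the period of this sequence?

Computing terms: t_0 = 14, t_1 = 18, t_2 = 21, t_3 = 13, t_4 = 16, t_5 = 3, t_6 = 6, t_7 = 8, t_8 = 11, t_9 = 18.
Since t_9 = t_1 = 18, the sequence is eventually periodic: after a pre-period of length 1 it cycles with period 8.

8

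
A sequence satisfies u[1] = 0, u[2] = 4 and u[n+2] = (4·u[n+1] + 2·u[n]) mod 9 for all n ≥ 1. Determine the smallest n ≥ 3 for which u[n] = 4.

8

Computing terms: u[1] = 0, u[2] = 4, u[3] = 7, u[4] = 0, u[5] = 5, u[6] = 2, u[7] = 0, u[8] = 4.
Since (u[7], u[8]) = (u[1], u[2]) = (0, 4) (two consecutive terms determine the rest), the sequence is periodic with period 6.
The value 4 next appears (with n ≥ 3) at u[8].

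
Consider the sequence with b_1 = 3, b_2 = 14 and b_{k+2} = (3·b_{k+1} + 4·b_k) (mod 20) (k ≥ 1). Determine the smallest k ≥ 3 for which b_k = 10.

We have b_1 = 3,  b_2 = 14,  b_3 = 14,  b_4 = 18,  b_5 = 10,  b_6 = 2,  b_7 = 6,  b_8 = 6,  b_9 = 2,  b_{10} = 10,  b_{11} = 18,  b_{12} = 14,  b_{13} = 14.
Since (b_{12}, b_{13}) = (b_2, b_3) = (14, 14) (two consecutive terms determine the rest), the sequence is eventually periodic: after a pre-period of length 1 it cycles with period 10.
The value 10 first appears (with k ≥ 3) at b_5.

5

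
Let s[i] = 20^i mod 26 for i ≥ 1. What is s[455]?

s[1] = 20,  s[2] = 10,  s[3] = 18,  s[4] = 22,  s[5] = 24,  s[6] = 12,  s[7] = 6,  s[8] = 16,  s[9] = 8,  s[10] = 4,  s[11] = 2,  s[12] = 14,  s[13] = 20.
Since s[13] = s[1] = 20, the sequence is periodic with period 12.
So s[455] = s[1 + ((455-1) mod 12)] = s[11] = 2.

2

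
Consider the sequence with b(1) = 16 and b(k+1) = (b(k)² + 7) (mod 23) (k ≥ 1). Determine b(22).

13

Computing terms: b(1) = 16; b(2) = 10; b(3) = 15; b(4) = 2; b(5) = 11; b(6) = 13; b(7) = 15.
Since b(7) = b(3) = 15, the sequence is eventually periodic: after a pre-period of length 2 it cycles with period 4.
For k ≥ 3, b(k) depends only on (k - 3) mod 4. (22 - 3) mod 4 = 3, so b(22) = b(6) = 13.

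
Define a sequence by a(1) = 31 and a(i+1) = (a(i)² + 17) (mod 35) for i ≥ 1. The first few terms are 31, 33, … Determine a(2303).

Computing terms: a(1) = 31,  a(2) = 33,  a(3) = 21,  a(4) = 3,  a(5) = 26,  a(6) = 28,  a(7) = 31.
The sequence repeats with period 6.
So a(2303) = a(1 + ((2303-1) mod 6)) = a(5) = 26.

26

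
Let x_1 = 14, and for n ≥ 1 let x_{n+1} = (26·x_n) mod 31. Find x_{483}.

9

We have x_1 = 14,  x_2 = 23,  x_3 = 9,  x_4 = 17,  x_5 = 8,  x_6 = 22,  x_7 = 14.
Since x_7 = x_1 = 14, the sequence is periodic with period 6.
(483 - 1) mod 6 = 2, so x_{483} = x_3 = 9.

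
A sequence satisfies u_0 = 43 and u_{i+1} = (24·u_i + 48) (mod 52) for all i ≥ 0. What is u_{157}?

40

u_0 = 43; u_1 = 40; u_2 = 20; u_3 = 8; u_4 = 32; u_5 = 36; u_6 = 28; u_7 = 44; u_8 = 12; u_9 = 24; u_{10} = 0; u_{11} = 48; u_{12} = 4; u_{13} = 40.
Since u_{13} = u_1 = 40, the sequence is eventually periodic: after a pre-period of length 1 it cycles with period 12.
For i ≥ 1, u_i depends only on (i - 1) mod 12. (157 - 1) mod 12 = 0, so u_{157} = u_1 = 40.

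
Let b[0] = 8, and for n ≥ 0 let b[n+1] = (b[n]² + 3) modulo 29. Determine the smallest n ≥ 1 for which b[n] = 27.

b[0] = 8, b[1] = 9, b[2] = 26, b[3] = 12, b[4] = 2, b[5] = 7, b[6] = 23, b[7] = 10, b[8] = 16, b[9] = 27, b[10] = 7.
Since b[10] = b[5] = 7, the sequence is eventually periodic: after a pre-period of length 5 it cycles with period 5.
The value 27 first appears (with n ≥ 1) at b[9].

9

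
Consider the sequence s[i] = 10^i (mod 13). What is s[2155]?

Computing terms: s[1] = 10; s[2] = 9; s[3] = 12; s[4] = 3; s[5] = 4; s[6] = 1; s[7] = 10.
The sequence repeats with period 6.
So s[2155] = s[1 + ((2155-1) mod 6)] = s[1] = 10.

10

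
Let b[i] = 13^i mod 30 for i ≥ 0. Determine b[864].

Listing terms: b[0] = 1,  b[1] = 13,  b[2] = 19,  b[3] = 7,  b[4] = 1.
Since b[4] = b[0] = 1, the sequence is periodic with period 4.
So b[864] = b[0 + ((864-0) mod 4)] = b[0] = 1.

1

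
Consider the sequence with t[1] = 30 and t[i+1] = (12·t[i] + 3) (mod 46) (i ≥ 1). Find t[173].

45

Computing terms: t[1] = 30, t[2] = 41, t[3] = 35, t[4] = 9, t[5] = 19, t[6] = 1, t[7] = 15, t[8] = 45, t[9] = 37, t[10] = 33, t[11] = 31, t[12] = 7, t[13] = 41.
Since t[13] = t[2] = 41, the sequence is eventually periodic: after a pre-period of length 1 it cycles with period 11.
For i ≥ 2, t[i] depends only on (i - 2) mod 11. (173 - 2) mod 11 = 6, so t[173] = t[8] = 45.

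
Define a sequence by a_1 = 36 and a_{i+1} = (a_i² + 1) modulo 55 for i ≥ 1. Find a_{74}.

17

a_1 = 36,  a_2 = 32,  a_3 = 35,  a_4 = 16,  a_5 = 37,  a_6 = 50,  a_7 = 26,  a_8 = 17,  a_9 = 15,  a_{10} = 6,  a_{11} = 37.
Since a_{11} = a_5 = 37, the sequence is eventually periodic: after a pre-period of length 4 it cycles with period 6.
For i ≥ 5, a_i depends only on (i - 5) mod 6. (74 - 5) mod 6 = 3, so a_{74} = a_8 = 17.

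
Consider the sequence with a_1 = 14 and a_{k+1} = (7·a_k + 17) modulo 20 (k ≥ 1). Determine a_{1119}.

2

Listing terms: a_1 = 14, a_2 = 15, a_3 = 2, a_4 = 11, a_5 = 14.
The sequence repeats with period 4.
So a_{1119} = a_{1 + ((1119-1) mod 4)} = a_3 = 2.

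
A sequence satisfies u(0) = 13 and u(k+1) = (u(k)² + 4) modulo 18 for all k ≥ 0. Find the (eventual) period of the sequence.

Computing terms: u(0) = 13, u(1) = 11, u(2) = 17, u(3) = 5, u(4) = 11.
Since u(4) = u(1) = 11, the sequence is eventually periodic: after a pre-period of length 1 it cycles with period 3.

3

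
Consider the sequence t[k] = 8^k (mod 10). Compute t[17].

Listing terms: t[1] = 8; t[2] = 4; t[3] = 2; t[4] = 6; t[5] = 8.
Since t[5] = t[1] = 8, the sequence is periodic with period 4.
So t[17] = t[1 + ((17-1) mod 4)] = t[1] = 8.

8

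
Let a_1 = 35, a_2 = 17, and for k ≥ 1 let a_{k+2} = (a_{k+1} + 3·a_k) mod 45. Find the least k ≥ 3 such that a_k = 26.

17

a_1 = 35,  a_2 = 17,  a_3 = 32,  a_4 = 38,  a_5 = 44,  a_6 = 23,  a_7 = 20,  a_8 = 44,  a_9 = 14,  a_{10} = 11,  a_{11} = 8,  a_{12} = 41,  a_{13} = 20,  a_{14} = 8,  a_{15} = 23,  a_{16} = 2,  a_{17} = 26,  a_{18} = 32,  a_{19} = 20,  a_{20} = 26,  a_{21} = 41,  a_{22} = 29,  a_{23} = 17,  a_{24} = 14,  a_{25} = 20,  a_{26} = 17,  a_{27} = 32.
Since (a_{26}, a_{27}) = (a_2, a_3) = (17, 32) (two consecutive terms determine the rest), the sequence is eventually periodic: after a pre-period of length 1 it cycles with period 24.
The value 26 first appears (with k ≥ 3) at a_{17}.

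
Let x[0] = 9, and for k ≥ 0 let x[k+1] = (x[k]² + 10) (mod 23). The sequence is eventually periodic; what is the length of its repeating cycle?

We have x[0] = 9, x[1] = 22, x[2] = 11, x[3] = 16, x[4] = 13, x[5] = 18, x[6] = 12, x[7] = 16.
Since x[7] = x[3] = 16, the sequence is eventually periodic: after a pre-period of length 3 it cycles with period 4.

4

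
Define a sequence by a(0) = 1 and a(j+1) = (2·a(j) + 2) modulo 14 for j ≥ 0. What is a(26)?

10

Computing terms: a(0) = 1, a(1) = 4, a(2) = 10, a(3) = 8, a(4) = 4.
Since a(4) = a(1) = 4, the sequence is eventually periodic: after a pre-period of length 1 it cycles with period 3.
For j ≥ 1, a(j) depends only on (j - 1) mod 3. (26 - 1) mod 3 = 1, so a(26) = a(2) = 10.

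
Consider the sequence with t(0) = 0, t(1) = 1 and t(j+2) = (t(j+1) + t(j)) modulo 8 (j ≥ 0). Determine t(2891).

t(0) = 0, t(1) = 1, t(2) = 1, t(3) = 2, t(4) = 3, t(5) = 5, t(6) = 0, t(7) = 5, t(8) = 5, t(9) = 2, t(10) = 7, t(11) = 1, t(12) = 0, t(13) = 1.
Since (t(12), t(13)) = (t(0), t(1)) = (0, 1) (two consecutive terms determine the rest), the sequence is periodic with period 12.
So t(2891) = t(0 + ((2891-0) mod 12)) = t(11) = 1.

1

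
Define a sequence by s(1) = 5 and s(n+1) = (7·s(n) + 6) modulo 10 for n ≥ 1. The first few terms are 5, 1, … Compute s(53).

5

s(1) = 5,  s(2) = 1,  s(3) = 3,  s(4) = 7,  s(5) = 5.
The sequence repeats with period 4.
So s(53) = s(1 + ((53-1) mod 4)) = s(1) = 5.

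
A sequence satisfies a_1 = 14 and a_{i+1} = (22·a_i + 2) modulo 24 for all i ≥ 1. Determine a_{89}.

a_1 = 14; a_2 = 22; a_3 = 6; a_4 = 14.
Since a_4 = a_1 = 14, the sequence is periodic with period 3.
So a_{89} = a_{1 + ((89-1) mod 3)} = a_2 = 22.

22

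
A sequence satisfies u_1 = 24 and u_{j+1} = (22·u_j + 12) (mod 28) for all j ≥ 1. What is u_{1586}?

4

We have u_1 = 24; u_2 = 8; u_3 = 20; u_4 = 4; u_5 = 16; u_6 = 0; u_7 = 12; u_8 = 24.
The sequence repeats with period 7.
So u_{1586} = u_{1 + ((1586-1) mod 7)} = u_4 = 4.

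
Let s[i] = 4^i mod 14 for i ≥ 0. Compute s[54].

8

Listing terms: s[0] = 1; s[1] = 4; s[2] = 2; s[3] = 8; s[4] = 4.
Since s[4] = s[1] = 4, the sequence is eventually periodic: after a pre-period of length 1 it cycles with period 3.
For i ≥ 1, s[i] depends only on (i - 1) mod 3. (54 - 1) mod 3 = 2, so s[54] = s[3] = 8.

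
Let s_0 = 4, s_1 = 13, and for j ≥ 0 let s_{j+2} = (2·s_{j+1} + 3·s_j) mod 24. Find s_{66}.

s_0 = 4; s_1 = 13; s_2 = 14; s_3 = 19; s_4 = 8; s_5 = 1; s_6 = 2; s_7 = 7; s_8 = 20; s_9 = 13; s_{10} = 14.
Since (s_9, s_{10}) = (s_1, s_2) = (13, 14) (two consecutive terms determine the rest), the sequence is eventually periodic: after a pre-period of length 1 it cycles with period 8.
For j ≥ 1, s_j depends only on (j - 1) mod 8. (66 - 1) mod 8 = 1, so s_{66} = s_2 = 14.

14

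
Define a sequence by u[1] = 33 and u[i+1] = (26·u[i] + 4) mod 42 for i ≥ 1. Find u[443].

Listing terms: u[1] = 33, u[2] = 22, u[3] = 30, u[4] = 28, u[5] = 18, u[6] = 10, u[7] = 12, u[8] = 22.
Since u[8] = u[2] = 22, the sequence is eventually periodic: after a pre-period of length 1 it cycles with period 6.
For i ≥ 2, u[i] depends only on (i - 2) mod 6. (443 - 2) mod 6 = 3, so u[443] = u[5] = 18.

18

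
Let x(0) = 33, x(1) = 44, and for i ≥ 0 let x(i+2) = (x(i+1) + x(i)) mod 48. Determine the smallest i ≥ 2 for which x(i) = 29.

2

x(0) = 33, x(1) = 44, x(2) = 29, x(3) = 25, x(4) = 6, x(5) = 31, x(6) = 37, x(7) = 20, x(8) = 9, x(9) = 29, x(10) = 38, x(11) = 19, x(12) = 9, x(13) = 28, x(14) = 37, x(15) = 17, x(16) = 6, x(17) = 23, x(18) = 29, x(19) = 4, x(20) = 33, x(21) = 37, x(22) = 22, x(23) = 11, x(24) = 33, x(25) = 44.
The sequence repeats with period 24.
The value 29 first appears (with i ≥ 2) at x(2).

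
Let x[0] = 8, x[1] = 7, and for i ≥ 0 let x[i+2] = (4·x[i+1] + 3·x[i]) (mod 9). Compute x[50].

7

Listing terms: x[0] = 8; x[1] = 7; x[2] = 7; x[3] = 4; x[4] = 1; x[5] = 7; x[6] = 4.
Since (x[5], x[6]) = (x[2], x[3]) = (7, 4) (two consecutive terms determine the rest), the sequence is eventually periodic: after a pre-period of length 2 it cycles with period 3.
For i ≥ 2, x[i] depends only on (i - 2) mod 3. (50 - 2) mod 3 = 0, so x[50] = x[2] = 7.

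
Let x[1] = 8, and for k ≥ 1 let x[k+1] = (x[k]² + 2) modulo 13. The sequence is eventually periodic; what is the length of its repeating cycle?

Computing terms: x[1] = 8; x[2] = 1; x[3] = 3; x[4] = 11; x[5] = 6; x[6] = 12; x[7] = 3.
Since x[7] = x[3] = 3, the sequence is eventually periodic: after a pre-period of length 2 it cycles with period 4.

4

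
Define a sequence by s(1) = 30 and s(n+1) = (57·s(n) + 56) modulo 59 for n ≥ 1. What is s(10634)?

37

Computing terms: s(1) = 30, s(2) = 55, s(3) = 5, s(4) = 46, s(5) = 23, s(6) = 10, s(7) = 36, s(8) = 43, s(9) = 29, s(10) = 57, s(11) = 1, s(12) = 54, s(13) = 7, s(14) = 42, s(15) = 31, s(16) = 53, s(17) = 9, s(18) = 38, s(19) = 39, s(20) = 37, s(21) = 41, s(22) = 33, s(23) = 49, s(24) = 17, s(25) = 22, s(26) = 12, s(27) = 32, s(28) = 51, s(29) = 13, s(30) = 30.
Since s(30) = s(1) = 30, the sequence is periodic with period 29.
So s(10634) = s(1 + ((10634-1) mod 29)) = s(20) = 37.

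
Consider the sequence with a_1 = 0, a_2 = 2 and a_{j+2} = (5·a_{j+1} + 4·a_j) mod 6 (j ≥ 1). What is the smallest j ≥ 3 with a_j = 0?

Listing terms: a_1 = 0; a_2 = 2; a_3 = 4; a_4 = 4; a_5 = 0; a_6 = 4; a_7 = 2; a_8 = 2; a_9 = 0; a_{10} = 2.
The sequence repeats with period 8.
The value 0 first appears (with j ≥ 3) at a_5.

5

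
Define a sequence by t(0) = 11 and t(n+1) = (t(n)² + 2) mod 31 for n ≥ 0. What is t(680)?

We have t(0) = 11; t(1) = 30; t(2) = 3; t(3) = 11.
Since t(3) = t(0) = 11, the sequence is periodic with period 3.
(680 - 0) mod 3 = 2, so t(680) = t(2) = 3.

3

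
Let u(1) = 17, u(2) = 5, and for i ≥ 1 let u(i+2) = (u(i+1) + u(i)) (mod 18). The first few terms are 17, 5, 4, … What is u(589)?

1

We have u(1) = 17; u(2) = 5; u(3) = 4; u(4) = 9; u(5) = 13; u(6) = 4; u(7) = 17; u(8) = 3; u(9) = 2; u(10) = 5; u(11) = 7; u(12) = 12; u(13) = 1; u(14) = 13; u(15) = 14; u(16) = 9; u(17) = 5; u(18) = 14; u(19) = 1; u(20) = 15; u(21) = 16; u(22) = 13; u(23) = 11; u(24) = 6; u(25) = 17; u(26) = 5.
The sequence repeats with period 24.
So u(589) = u(1 + ((589-1) mod 24)) = u(13) = 1.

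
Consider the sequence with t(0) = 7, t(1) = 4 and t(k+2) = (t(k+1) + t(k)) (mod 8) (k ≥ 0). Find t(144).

7

Computing terms: t(0) = 7,  t(1) = 4,  t(2) = 3,  t(3) = 7,  t(4) = 2,  t(5) = 1,  t(6) = 3,  t(7) = 4,  t(8) = 7,  t(9) = 3,  t(10) = 2,  t(11) = 5,  t(12) = 7,  t(13) = 4.
Since (t(12), t(13)) = (t(0), t(1)) = (7, 4) (two consecutive terms determine the rest), the sequence is periodic with period 12.
(144 - 0) mod 12 = 0, so t(144) = t(0) = 7.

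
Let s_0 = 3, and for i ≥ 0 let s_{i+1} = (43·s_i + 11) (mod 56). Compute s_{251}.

Listing terms: s_0 = 3; s_1 = 28; s_2 = 39; s_3 = 8; s_4 = 19; s_5 = 44; s_6 = 55; s_7 = 24; s_8 = 35; s_9 = 4; s_{10} = 15; s_{11} = 40; s_{12} = 51; s_{13} = 20; s_{14} = 31; s_{15} = 0; s_{16} = 11; s_{17} = 36; s_{18} = 47; s_{19} = 16; s_{20} = 27; s_{21} = 52; s_{22} = 7; s_{23} = 32; s_{24} = 43; s_{25} = 12; s_{26} = 23; s_{27} = 48; s_{28} = 3.
Since s_{28} = s_0 = 3, the sequence is periodic with period 28.
So s_{251} = s_{0 + ((251-0) mod 28)} = s_{27} = 48.

48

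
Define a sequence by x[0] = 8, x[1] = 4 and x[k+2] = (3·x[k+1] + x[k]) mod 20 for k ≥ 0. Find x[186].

Listing terms: x[0] = 8,  x[1] = 4,  x[2] = 0,  x[3] = 4,  x[4] = 12,  x[5] = 0,  x[6] = 12,  x[7] = 16,  x[8] = 0,  x[9] = 16,  x[10] = 8,  x[11] = 0,  x[12] = 8,  x[13] = 4.
Since (x[12], x[13]) = (x[0], x[1]) = (8, 4) (two consecutive terms determine the rest), the sequence is periodic with period 12.
(186 - 0) mod 12 = 6, so x[186] = x[6] = 12.

12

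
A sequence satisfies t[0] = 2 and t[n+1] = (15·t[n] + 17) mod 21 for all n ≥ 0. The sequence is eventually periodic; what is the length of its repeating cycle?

7

t[0] = 2,  t[1] = 5,  t[2] = 8,  t[3] = 11,  t[4] = 14,  t[5] = 17,  t[6] = 20,  t[7] = 2.
The sequence repeats with period 7.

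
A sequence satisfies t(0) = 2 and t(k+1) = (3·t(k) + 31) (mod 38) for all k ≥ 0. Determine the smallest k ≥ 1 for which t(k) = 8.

10

Listing terms: t(0) = 2, t(1) = 37, t(2) = 28, t(3) = 1, t(4) = 34, t(5) = 19, t(6) = 12, t(7) = 29, t(8) = 4, t(9) = 5, t(10) = 8, t(11) = 17, t(12) = 6, t(13) = 11, t(14) = 26, t(15) = 33, t(16) = 16, t(17) = 3, t(18) = 2.
Since t(18) = t(0) = 2, the sequence is periodic with period 18.
The value 8 first appears (with k ≥ 1) at t(10).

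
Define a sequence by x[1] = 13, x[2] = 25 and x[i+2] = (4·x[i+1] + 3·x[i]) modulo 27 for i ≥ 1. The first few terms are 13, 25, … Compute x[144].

Listing terms: x[1] = 13, x[2] = 25, x[3] = 4, x[4] = 10, x[5] = 25, x[6] = 22, x[7] = 1, x[8] = 16, x[9] = 13, x[10] = 19, x[11] = 7, x[12] = 4, x[13] = 10.
Since (x[12], x[13]) = (x[3], x[4]) = (4, 10) (two consecutive terms determine the rest), the sequence is eventually periodic: after a pre-period of length 2 it cycles with period 9.
For i ≥ 3, x[i] depends only on (i - 3) mod 9. (144 - 3) mod 9 = 6, so x[144] = x[9] = 13.

13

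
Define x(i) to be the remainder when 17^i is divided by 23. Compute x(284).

x(0) = 1,  x(1) = 17,  x(2) = 13,  x(3) = 14,  x(4) = 8,  x(5) = 21,  x(6) = 12,  x(7) = 20,  x(8) = 18,  x(9) = 7,  x(10) = 4,  x(11) = 22,  x(12) = 6,  x(13) = 10,  x(14) = 9,  x(15) = 15,  x(16) = 2,  x(17) = 11,  x(18) = 3,  x(19) = 5,  x(20) = 16,  x(21) = 19,  x(22) = 1.
The sequence repeats with period 22.
(284 - 0) mod 22 = 20, so x(284) = x(20) = 16.

16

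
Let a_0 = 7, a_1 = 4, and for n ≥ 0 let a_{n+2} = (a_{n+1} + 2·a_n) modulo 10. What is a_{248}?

We have a_0 = 7; a_1 = 4; a_2 = 8; a_3 = 6; a_4 = 2; a_5 = 4; a_6 = 8.
Since (a_5, a_6) = (a_1, a_2) = (4, 8) (two consecutive terms determine the rest), the sequence is eventually periodic: after a pre-period of length 1 it cycles with period 4.
For n ≥ 1, a_n depends only on (n - 1) mod 4. (248 - 1) mod 4 = 3, so a_{248} = a_4 = 2.

2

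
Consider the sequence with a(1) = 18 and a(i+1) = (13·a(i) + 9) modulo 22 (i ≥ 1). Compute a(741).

18

Computing terms: a(1) = 18, a(2) = 1, a(3) = 0, a(4) = 9, a(5) = 16, a(6) = 19, a(7) = 14, a(8) = 15, a(9) = 6, a(10) = 21, a(11) = 18.
Since a(11) = a(1) = 18, the sequence is periodic with period 10.
So a(741) = a(1 + ((741-1) mod 10)) = a(1) = 18.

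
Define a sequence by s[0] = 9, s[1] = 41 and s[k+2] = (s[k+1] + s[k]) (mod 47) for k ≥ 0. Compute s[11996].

16

s[0] = 9,  s[1] = 41,  s[2] = 3,  s[3] = 44,  s[4] = 0,  s[5] = 44,  s[6] = 44,  s[7] = 41,  s[8] = 38,  s[9] = 32,  s[10] = 23,  s[11] = 8,  s[12] = 31,  s[13] = 39,  s[14] = 23,  s[15] = 15,  s[16] = 38,  s[17] = 6,  s[18] = 44,  s[19] = 3,  s[20] = 0,  s[21] = 3,  s[22] = 3,  s[23] = 6,  s[24] = 9,  s[25] = 15,  s[26] = 24,  s[27] = 39,  s[28] = 16,  s[29] = 8,  s[30] = 24,  s[31] = 32,  s[32] = 9,  s[33] = 41.
The sequence repeats with period 32.
(11996 - 0) mod 32 = 28, so s[11996] = s[28] = 16.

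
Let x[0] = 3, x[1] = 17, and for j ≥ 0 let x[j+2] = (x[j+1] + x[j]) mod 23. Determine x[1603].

Listing terms: x[0] = 3,  x[1] = 17,  x[2] = 20,  x[3] = 14,  x[4] = 11,  x[5] = 2,  x[6] = 13,  x[7] = 15,  x[8] = 5,  x[9] = 20,  x[10] = 2,  x[11] = 22,  x[12] = 1,  x[13] = 0,  x[14] = 1,  x[15] = 1,  x[16] = 2,  x[17] = 3,  x[18] = 5,  x[19] = 8,  x[20] = 13,  x[21] = 21,  x[22] = 11,  x[23] = 9,  x[24] = 20,  x[25] = 6,  x[26] = 3,  x[27] = 9,  x[28] = 12,  x[29] = 21,  x[30] = 10,  x[31] = 8,  x[32] = 18,  x[33] = 3,  x[34] = 21,  x[35] = 1,  x[36] = 22,  x[37] = 0,  x[38] = 22,  x[39] = 22,  x[40] = 21,  x[41] = 20,  x[42] = 18,  x[43] = 15,  x[44] = 10,  x[45] = 2,  x[46] = 12,  x[47] = 14,  x[48] = 3,  x[49] = 17.
Since (x[48], x[49]) = (x[0], x[1]) = (3, 17) (two consecutive terms determine the rest), the sequence is periodic with period 48.
So x[1603] = x[0 + ((1603-0) mod 48)] = x[19] = 8.

8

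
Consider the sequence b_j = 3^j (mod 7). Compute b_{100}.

4

We have b_0 = 1,  b_1 = 3,  b_2 = 2,  b_3 = 6,  b_4 = 4,  b_5 = 5,  b_6 = 1.
The sequence repeats with period 6.
(100 - 0) mod 6 = 4, so b_{100} = b_4 = 4.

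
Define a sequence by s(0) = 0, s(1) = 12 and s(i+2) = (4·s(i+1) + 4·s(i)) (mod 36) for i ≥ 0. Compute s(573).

Computing terms: s(0) = 0,  s(1) = 12,  s(2) = 12,  s(3) = 24,  s(4) = 0,  s(5) = 24,  s(6) = 24,  s(7) = 12,  s(8) = 0,  s(9) = 12.
The sequence repeats with period 8.
So s(573) = s(0 + ((573-0) mod 8)) = s(5) = 24.

24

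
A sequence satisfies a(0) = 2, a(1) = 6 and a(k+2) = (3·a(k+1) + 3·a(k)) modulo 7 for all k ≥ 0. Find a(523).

a(0) = 2,  a(1) = 6,  a(2) = 3,  a(3) = 6,  a(4) = 6,  a(5) = 1,  a(6) = 0,  a(7) = 3,  a(8) = 2,  a(9) = 1,  a(10) = 2,  a(11) = 2,  a(12) = 5,  a(13) = 0,  a(14) = 1,  a(15) = 3,  a(16) = 5,  a(17) = 3,  a(18) = 3,  a(19) = 4,  a(20) = 0,  a(21) = 5,  a(22) = 1,  a(23) = 4,  a(24) = 1,  a(25) = 1,  a(26) = 6,  a(27) = 0,  a(28) = 4,  a(29) = 5,  a(30) = 6,  a(31) = 5,  a(32) = 5,  a(33) = 2,  a(34) = 0,  a(35) = 6,  a(36) = 4,  a(37) = 2,  a(38) = 4,  a(39) = 4,  a(40) = 3,  a(41) = 0,  a(42) = 2,  a(43) = 6.
Since (a(42), a(43)) = (a(0), a(1)) = (2, 6) (two consecutive terms determine the rest), the sequence is periodic with period 42.
(523 - 0) mod 42 = 19, so a(523) = a(19) = 4.

4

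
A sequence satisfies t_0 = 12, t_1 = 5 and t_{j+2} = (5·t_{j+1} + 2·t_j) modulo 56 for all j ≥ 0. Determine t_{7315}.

47

We have t_0 = 12,  t_1 = 5,  t_2 = 49,  t_3 = 31,  t_4 = 29,  t_5 = 39,  t_6 = 29,  t_7 = 55,  t_8 = 53,  t_9 = 39,  t_{10} = 21,  t_{11} = 15,  t_{12} = 5,  t_{13} = 55,  t_{14} = 5,  t_{15} = 23,  t_{16} = 13,  t_{17} = 55,  t_{18} = 21,  t_{19} = 47,  t_{20} = 53,  t_{21} = 23,  t_{22} = 53,  t_{23} = 31,  t_{24} = 37,  t_{25} = 23,  t_{26} = 21,  t_{27} = 39,  t_{28} = 13,  t_{29} = 31,  t_{30} = 13,  t_{31} = 15,  t_{32} = 45,  t_{33} = 31,  t_{34} = 21,  t_{35} = 55,  t_{36} = 37,  t_{37} = 15,  t_{38} = 37,  t_{39} = 47,  t_{40} = 29,  t_{41} = 15,  t_{42} = 21,  t_{43} = 23,  t_{44} = 45,  t_{45} = 47,  t_{46} = 45,  t_{47} = 39,  t_{48} = 5,  t_{49} = 47,  t_{50} = 21,  t_{51} = 31,  t_{52} = 29.
Since (t_{51}, t_{52}) = (t_3, t_4) = (31, 29) (two consecutive terms determine the rest), the sequence is eventually periodic: after a pre-period of length 3 it cycles with period 48.
For j ≥ 3, t_j depends only on (j - 3) mod 48. (7315 - 3) mod 48 = 16, so t_{7315} = t_{19} = 47.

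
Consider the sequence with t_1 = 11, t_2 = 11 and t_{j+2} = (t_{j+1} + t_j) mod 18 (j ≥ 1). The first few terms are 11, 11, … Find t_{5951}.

11

t_1 = 11, t_2 = 11, t_3 = 4, t_4 = 15, t_5 = 1, t_6 = 16, t_7 = 17, t_8 = 15, t_9 = 14, t_{10} = 11, t_{11} = 7, t_{12} = 0, t_{13} = 7, t_{14} = 7, t_{15} = 14, t_{16} = 3, t_{17} = 17, t_{18} = 2, t_{19} = 1, t_{20} = 3, t_{21} = 4, t_{22} = 7, t_{23} = 11, t_{24} = 0, t_{25} = 11, t_{26} = 11.
Since (t_{25}, t_{26}) = (t_1, t_2) = (11, 11) (two consecutive terms determine the rest), the sequence is periodic with period 24.
(5951 - 1) mod 24 = 22, so t_{5951} = t_{23} = 11.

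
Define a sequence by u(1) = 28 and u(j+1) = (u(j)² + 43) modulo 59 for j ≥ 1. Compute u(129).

30

u(1) = 28; u(2) = 1; u(3) = 44; u(4) = 32; u(5) = 5; u(6) = 9; u(7) = 6; u(8) = 20; u(9) = 30; u(10) = 58; u(11) = 44.
Since u(11) = u(3) = 44, the sequence is eventually periodic: after a pre-period of length 2 it cycles with period 8.
For j ≥ 3, u(j) depends only on (j - 3) mod 8. (129 - 3) mod 8 = 6, so u(129) = u(9) = 30.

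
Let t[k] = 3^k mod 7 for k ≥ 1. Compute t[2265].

6

Listing terms: t[1] = 3; t[2] = 2; t[3] = 6; t[4] = 4; t[5] = 5; t[6] = 1; t[7] = 3.
Since t[7] = t[1] = 3, the sequence is periodic with period 6.
So t[2265] = t[1 + ((2265-1) mod 6)] = t[3] = 6.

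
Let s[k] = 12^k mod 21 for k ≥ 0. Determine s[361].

12

We have s[0] = 1; s[1] = 12; s[2] = 18; s[3] = 6; s[4] = 9; s[5] = 3; s[6] = 15; s[7] = 12.
Since s[7] = s[1] = 12, the sequence is eventually periodic: after a pre-period of length 1 it cycles with period 6.
For k ≥ 1, s[k] depends only on (k - 1) mod 6. (361 - 1) mod 6 = 0, so s[361] = s[1] = 12.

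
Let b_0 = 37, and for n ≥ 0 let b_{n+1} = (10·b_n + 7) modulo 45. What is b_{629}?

12

b_0 = 37, b_1 = 17, b_2 = 42, b_3 = 22, b_4 = 2, b_5 = 27, b_6 = 7, b_7 = 32, b_8 = 12, b_9 = 37.
The sequence repeats with period 9.
(629 - 0) mod 9 = 8, so b_{629} = b_8 = 12.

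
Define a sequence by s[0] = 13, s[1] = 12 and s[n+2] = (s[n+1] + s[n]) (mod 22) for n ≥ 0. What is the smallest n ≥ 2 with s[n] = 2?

We have s[0] = 13; s[1] = 12; s[2] = 3; s[3] = 15; s[4] = 18; s[5] = 11; s[6] = 7; s[7] = 18; s[8] = 3; s[9] = 21; s[10] = 2; s[11] = 1; s[12] = 3; s[13] = 4; s[14] = 7; s[15] = 11; s[16] = 18; s[17] = 7; s[18] = 3; s[19] = 10; s[20] = 13; s[21] = 1; s[22] = 14; s[23] = 15; s[24] = 7; s[25] = 0; s[26] = 7; s[27] = 7; s[28] = 14; s[29] = 21; s[30] = 13; s[31] = 12.
The sequence repeats with period 30.
The value 2 first appears (with n ≥ 2) at s[10].

10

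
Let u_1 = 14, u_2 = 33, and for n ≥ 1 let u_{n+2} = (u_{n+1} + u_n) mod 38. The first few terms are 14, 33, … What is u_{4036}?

We have u_1 = 14; u_2 = 33; u_3 = 9; u_4 = 4; u_5 = 13; u_6 = 17; u_7 = 30; u_8 = 9; u_9 = 1; u_{10} = 10; u_{11} = 11; u_{12} = 21; u_{13} = 32; u_{14} = 15; u_{15} = 9; u_{16} = 24; u_{17} = 33; u_{18} = 19; u_{19} = 14; u_{20} = 33.
Since (u_{19}, u_{20}) = (u_1, u_2) = (14, 33) (two consecutive terms determine the rest), the sequence is periodic with period 18.
So u_{4036} = u_{1 + ((4036-1) mod 18)} = u_4 = 4.

4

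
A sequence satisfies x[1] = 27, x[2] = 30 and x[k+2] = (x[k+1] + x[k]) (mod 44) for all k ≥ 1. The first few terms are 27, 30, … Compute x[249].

Computing terms: x[1] = 27; x[2] = 30; x[3] = 13; x[4] = 43; x[5] = 12; x[6] = 11; x[7] = 23; x[8] = 34; x[9] = 13; x[10] = 3; x[11] = 16; x[12] = 19; x[13] = 35; x[14] = 10; x[15] = 1; x[16] = 11; x[17] = 12; x[18] = 23; x[19] = 35; x[20] = 14; x[21] = 5; x[22] = 19; x[23] = 24; x[24] = 43; x[25] = 23; x[26] = 22; x[27] = 1; x[28] = 23; x[29] = 24; x[30] = 3; x[31] = 27; x[32] = 30.
Since (x[31], x[32]) = (x[1], x[2]) = (27, 30) (two consecutive terms determine the rest), the sequence is periodic with period 30.
So x[249] = x[1 + ((249-1) mod 30)] = x[9] = 13.

13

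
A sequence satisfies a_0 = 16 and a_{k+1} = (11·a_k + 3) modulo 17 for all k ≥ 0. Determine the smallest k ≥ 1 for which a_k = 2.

4

Computing terms: a_0 = 16; a_1 = 9; a_2 = 0; a_3 = 3; a_4 = 2; a_5 = 8; a_6 = 6; a_7 = 1; a_8 = 14; a_9 = 4; a_{10} = 13; a_{11} = 10; a_{12} = 11; a_{13} = 5; a_{14} = 7; a_{15} = 12; a_{16} = 16.
Since a_{16} = a_0 = 16, the sequence is periodic with period 16.
The value 2 first appears (with k ≥ 1) at a_4.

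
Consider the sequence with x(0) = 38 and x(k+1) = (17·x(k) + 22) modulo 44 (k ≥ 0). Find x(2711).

8

We have x(0) = 38, x(1) = 8, x(2) = 26, x(3) = 24, x(4) = 34, x(5) = 28, x(6) = 14, x(7) = 40, x(8) = 42, x(9) = 32, x(10) = 38.
The sequence repeats with period 10.
So x(2711) = x(0 + ((2711-0) mod 10)) = x(1) = 8.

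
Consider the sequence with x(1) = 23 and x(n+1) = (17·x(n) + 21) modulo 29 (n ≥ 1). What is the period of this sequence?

Listing terms: x(1) = 23, x(2) = 6, x(3) = 7, x(4) = 24, x(5) = 23.
Since x(5) = x(1) = 23, the sequence is periodic with period 4.

4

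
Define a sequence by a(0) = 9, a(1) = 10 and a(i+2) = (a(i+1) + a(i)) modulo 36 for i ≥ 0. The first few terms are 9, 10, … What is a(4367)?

1

a(0) = 9,  a(1) = 10,  a(2) = 19,  a(3) = 29,  a(4) = 12,  a(5) = 5,  a(6) = 17,  a(7) = 22,  a(8) = 3,  a(9) = 25,  a(10) = 28,  a(11) = 17,  a(12) = 9,  a(13) = 26,  a(14) = 35,  a(15) = 25,  a(16) = 24,  a(17) = 13,  a(18) = 1,  a(19) = 14,  a(20) = 15,  a(21) = 29,  a(22) = 8,  a(23) = 1,  a(24) = 9,  a(25) = 10.
The sequence repeats with period 24.
So a(4367) = a(0 + ((4367-0) mod 24)) = a(23) = 1.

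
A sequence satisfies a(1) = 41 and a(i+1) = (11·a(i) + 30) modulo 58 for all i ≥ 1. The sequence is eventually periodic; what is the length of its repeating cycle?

28

Listing terms: a(1) = 41; a(2) = 17; a(3) = 43; a(4) = 39; a(5) = 53; a(6) = 33; a(7) = 45; a(8) = 3; a(9) = 5; a(10) = 27; a(11) = 37; a(12) = 31; a(13) = 23; a(14) = 51; a(15) = 11; a(16) = 35; a(17) = 9; a(18) = 13; a(19) = 57; a(20) = 19; a(21) = 7; a(22) = 49; a(23) = 47; a(24) = 25; a(25) = 15; a(26) = 21; a(27) = 29; a(28) = 1; a(29) = 41.
Since a(29) = a(1) = 41, the sequence is periodic with period 28.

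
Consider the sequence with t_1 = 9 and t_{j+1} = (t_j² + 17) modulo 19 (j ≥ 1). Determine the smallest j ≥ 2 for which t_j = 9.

4

We have t_1 = 9,  t_2 = 3,  t_3 = 7,  t_4 = 9.
Since t_4 = t_1 = 9, the sequence is periodic with period 3.
The value 9 next appears (with j ≥ 2) at t_4.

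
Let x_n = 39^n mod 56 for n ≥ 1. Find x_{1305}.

We have x_1 = 39, x_2 = 9, x_3 = 15, x_4 = 25, x_5 = 23, x_6 = 1, x_7 = 39.
Since x_7 = x_1 = 39, the sequence is periodic with period 6.
(1305 - 1) mod 6 = 2, so x_{1305} = x_3 = 15.

15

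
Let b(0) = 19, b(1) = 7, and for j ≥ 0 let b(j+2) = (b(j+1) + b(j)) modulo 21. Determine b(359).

Listing terms: b(0) = 19,  b(1) = 7,  b(2) = 5,  b(3) = 12,  b(4) = 17,  b(5) = 8,  b(6) = 4,  b(7) = 12,  b(8) = 16,  b(9) = 7,  b(10) = 2,  b(11) = 9,  b(12) = 11,  b(13) = 20,  b(14) = 10,  b(15) = 9,  b(16) = 19,  b(17) = 7.
The sequence repeats with period 16.
So b(359) = b(0 + ((359-0) mod 16)) = b(7) = 12.

12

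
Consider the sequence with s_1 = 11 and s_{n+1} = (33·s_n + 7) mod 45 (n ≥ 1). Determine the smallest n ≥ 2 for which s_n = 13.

4

Listing terms: s_1 = 11,  s_2 = 10,  s_3 = 22,  s_4 = 13,  s_5 = 31,  s_6 = 40,  s_7 = 22.
Since s_7 = s_3 = 22, the sequence is eventually periodic: after a pre-period of length 2 it cycles with period 4.
The value 13 first appears (with n ≥ 2) at s_4.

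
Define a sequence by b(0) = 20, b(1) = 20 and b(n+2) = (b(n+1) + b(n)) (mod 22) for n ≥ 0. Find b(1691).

20

Listing terms: b(0) = 20, b(1) = 20, b(2) = 18, b(3) = 16, b(4) = 12, b(5) = 6, b(6) = 18, b(7) = 2, b(8) = 20, b(9) = 0, b(10) = 20, b(11) = 20.
Since (b(10), b(11)) = (b(0), b(1)) = (20, 20) (two consecutive terms determine the rest), the sequence is periodic with period 10.
(1691 - 0) mod 10 = 1, so b(1691) = b(1) = 20.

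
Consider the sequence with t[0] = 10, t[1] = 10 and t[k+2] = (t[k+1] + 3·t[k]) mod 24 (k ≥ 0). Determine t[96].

t[0] = 10,  t[1] = 10,  t[2] = 16,  t[3] = 22,  t[4] = 22,  t[5] = 16,  t[6] = 10,  t[7] = 10.
The sequence repeats with period 6.
So t[96] = t[0 + ((96-0) mod 6)] = t[0] = 10.

10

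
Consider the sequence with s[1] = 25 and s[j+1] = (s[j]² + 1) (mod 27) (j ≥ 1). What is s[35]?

5

Computing terms: s[1] = 25; s[2] = 5; s[3] = 26; s[4] = 2; s[5] = 5.
Since s[5] = s[2] = 5, the sequence is eventually periodic: after a pre-period of length 1 it cycles with period 3.
For j ≥ 2, s[j] depends only on (j - 2) mod 3. (35 - 2) mod 3 = 0, so s[35] = s[2] = 5.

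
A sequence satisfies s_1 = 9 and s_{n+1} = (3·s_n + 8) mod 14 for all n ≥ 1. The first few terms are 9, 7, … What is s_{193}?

We have s_1 = 9, s_2 = 7, s_3 = 1, s_4 = 11, s_5 = 13, s_6 = 5, s_7 = 9.
The sequence repeats with period 6.
(193 - 1) mod 6 = 0, so s_{193} = s_1 = 9.

9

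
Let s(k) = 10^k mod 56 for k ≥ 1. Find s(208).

Computing terms: s(1) = 10, s(2) = 44, s(3) = 48, s(4) = 32, s(5) = 40, s(6) = 8, s(7) = 24, s(8) = 16, s(9) = 48.
Since s(9) = s(3) = 48, the sequence is eventually periodic: after a pre-period of length 2 it cycles with period 6.
For k ≥ 3, s(k) depends only on (k - 3) mod 6. (208 - 3) mod 6 = 1, so s(208) = s(4) = 32.

32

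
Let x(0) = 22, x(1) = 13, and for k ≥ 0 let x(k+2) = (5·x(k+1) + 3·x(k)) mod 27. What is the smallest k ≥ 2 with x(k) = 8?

Listing terms: x(0) = 22; x(1) = 13; x(2) = 23; x(3) = 19; x(4) = 2; x(5) = 13; x(6) = 17; x(7) = 16; x(8) = 23; x(9) = 1; x(10) = 20; x(11) = 22; x(12) = 8; x(13) = 25; x(14) = 14; x(15) = 10; x(16) = 11; x(17) = 4; x(18) = 26; x(19) = 7; x(20) = 5; x(21) = 19; x(22) = 2.
Since (x(21), x(22)) = (x(3), x(4)) = (19, 2) (two consecutive terms determine the rest), the sequence is eventually periodic: after a pre-period of length 3 it cycles with period 18.
The value 8 first appears (with k ≥ 2) at x(12).

12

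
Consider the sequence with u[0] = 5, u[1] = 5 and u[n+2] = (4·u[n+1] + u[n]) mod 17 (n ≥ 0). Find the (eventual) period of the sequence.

12

We have u[0] = 5,  u[1] = 5,  u[2] = 8,  u[3] = 3,  u[4] = 3,  u[5] = 15,  u[6] = 12,  u[7] = 12,  u[8] = 9,  u[9] = 14,  u[10] = 14,  u[11] = 2,  u[12] = 5,  u[13] = 5.
Since (u[12], u[13]) = (u[0], u[1]) = (5, 5) (two consecutive terms determine the rest), the sequence is periodic with period 12.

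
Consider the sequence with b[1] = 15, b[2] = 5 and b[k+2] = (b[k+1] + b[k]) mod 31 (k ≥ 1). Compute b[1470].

21

Computing terms: b[1] = 15, b[2] = 5, b[3] = 20, b[4] = 25, b[5] = 14, b[6] = 8, b[7] = 22, b[8] = 30, b[9] = 21, b[10] = 20, b[11] = 10, b[12] = 30, b[13] = 9, b[14] = 8, b[15] = 17, b[16] = 25, b[17] = 11, b[18] = 5, b[19] = 16, b[20] = 21, b[21] = 6, b[22] = 27, b[23] = 2, b[24] = 29, b[25] = 0, b[26] = 29, b[27] = 29, b[28] = 27, b[29] = 25, b[30] = 21, b[31] = 15, b[32] = 5.
The sequence repeats with period 30.
(1470 - 1) mod 30 = 29, so b[1470] = b[30] = 21.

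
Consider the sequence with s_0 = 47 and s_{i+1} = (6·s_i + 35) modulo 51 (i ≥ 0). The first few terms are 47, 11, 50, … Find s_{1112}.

41

We have s_0 = 47,  s_1 = 11,  s_2 = 50,  s_3 = 29,  s_4 = 5,  s_5 = 14,  s_6 = 17,  s_7 = 35,  s_8 = 41,  s_9 = 26,  s_{10} = 38,  s_{11} = 8,  s_{12} = 32,  s_{13} = 23,  s_{14} = 20,  s_{15} = 2,  s_{16} = 47.
Since s_{16} = s_0 = 47, the sequence is periodic with period 16.
(1112 - 0) mod 16 = 8, so s_{1112} = s_8 = 41.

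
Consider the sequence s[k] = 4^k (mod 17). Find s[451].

We have s[1] = 4, s[2] = 16, s[3] = 13, s[4] = 1, s[5] = 4.
The sequence repeats with period 4.
(451 - 1) mod 4 = 2, so s[451] = s[3] = 13.

13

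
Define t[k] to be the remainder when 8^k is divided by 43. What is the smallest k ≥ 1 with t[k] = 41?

12

Computing terms: t[0] = 1,  t[1] = 8,  t[2] = 21,  t[3] = 39,  t[4] = 11,  t[5] = 2,  t[6] = 16,  t[7] = 42,  t[8] = 35,  t[9] = 22,  t[10] = 4,  t[11] = 32,  t[12] = 41,  t[13] = 27,  t[14] = 1.
Since t[14] = t[0] = 1, the sequence is periodic with period 14.
The value 41 first appears (with k ≥ 1) at t[12].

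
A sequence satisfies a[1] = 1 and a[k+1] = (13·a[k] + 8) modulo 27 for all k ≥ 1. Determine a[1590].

Computing terms: a[1] = 1, a[2] = 21, a[3] = 11, a[4] = 16, a[5] = 0, a[6] = 8, a[7] = 4, a[8] = 6, a[9] = 5, a[10] = 19, a[11] = 12, a[12] = 2, a[13] = 7, a[14] = 18, a[15] = 26, a[16] = 22, a[17] = 24, a[18] = 23, a[19] = 10, a[20] = 3, a[21] = 20, a[22] = 25, a[23] = 9, a[24] = 17, a[25] = 13, a[26] = 15, a[27] = 14, a[28] = 1.
The sequence repeats with period 27.
(1590 - 1) mod 27 = 23, so a[1590] = a[24] = 17.

17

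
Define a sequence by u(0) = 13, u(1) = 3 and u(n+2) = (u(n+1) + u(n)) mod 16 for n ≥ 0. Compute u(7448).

We have u(0) = 13,  u(1) = 3,  u(2) = 0,  u(3) = 3,  u(4) = 3,  u(5) = 6,  u(6) = 9,  u(7) = 15,  u(8) = 8,  u(9) = 7,  u(10) = 15,  u(11) = 6,  u(12) = 5,  u(13) = 11,  u(14) = 0,  u(15) = 11,  u(16) = 11,  u(17) = 6,  u(18) = 1,  u(19) = 7,  u(20) = 8,  u(21) = 15,  u(22) = 7,  u(23) = 6,  u(24) = 13,  u(25) = 3.
Since (u(24), u(25)) = (u(0), u(1)) = (13, 3) (two consecutive terms determine the rest), the sequence is periodic with period 24.
So u(7448) = u(0 + ((7448-0) mod 24)) = u(8) = 8.

8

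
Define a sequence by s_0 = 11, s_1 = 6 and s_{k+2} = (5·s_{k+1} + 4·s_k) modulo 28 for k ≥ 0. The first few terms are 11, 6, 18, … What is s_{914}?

Listing terms: s_0 = 11,  s_1 = 6,  s_2 = 18,  s_3 = 2,  s_4 = 26,  s_5 = 26,  s_6 = 10,  s_7 = 14,  s_8 = 26,  s_9 = 18,  s_{10} = 26,  s_{11} = 6,  s_{12} = 22,  s_{13} = 22,  s_{14} = 2,  s_{15} = 14,  s_{16} = 22,  s_{17} = 26,  s_{18} = 22,  s_{19} = 18,  s_{20} = 10,  s_{21} = 10,  s_{22} = 6,  s_{23} = 14,  s_{24} = 10,  s_{25} = 22,  s_{26} = 10,  s_{27} = 26,  s_{28} = 2,  s_{29} = 2,  s_{30} = 18,  s_{31} = 14,  s_{32} = 2,  s_{33} = 10,  s_{34} = 2,  s_{35} = 22,  s_{36} = 6,  s_{37} = 6,  s_{38} = 26,  s_{39} = 14,  s_{40} = 6,  s_{41} = 2,  s_{42} = 6,  s_{43} = 10,  s_{44} = 18,  s_{45} = 18,  s_{46} = 22,  s_{47} = 14,  s_{48} = 18,  s_{49} = 6,  s_{50} = 18.
Since (s_{49}, s_{50}) = (s_1, s_2) = (6, 18) (two consecutive terms determine the rest), the sequence is eventually periodic: after a pre-period of length 1 it cycles with period 48.
For k ≥ 1, s_k depends only on (k - 1) mod 48. (914 - 1) mod 48 = 1, so s_{914} = s_2 = 18.

18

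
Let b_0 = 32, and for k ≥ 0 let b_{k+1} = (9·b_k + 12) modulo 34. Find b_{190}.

Listing terms: b_0 = 32, b_1 = 28, b_2 = 26, b_3 = 8, b_4 = 16, b_5 = 20, b_6 = 22, b_7 = 6, b_8 = 32.
Since b_8 = b_0 = 32, the sequence is periodic with period 8.
(190 - 0) mod 8 = 6, so b_{190} = b_6 = 22.

22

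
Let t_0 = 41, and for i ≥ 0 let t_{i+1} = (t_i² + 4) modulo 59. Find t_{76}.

We have t_0 = 41,  t_1 = 33,  t_2 = 31,  t_3 = 21,  t_4 = 32,  t_5 = 25,  t_6 = 39,  t_7 = 50,  t_8 = 26,  t_9 = 31.
Since t_9 = t_2 = 31, the sequence is eventually periodic: after a pre-period of length 2 it cycles with period 7.
For i ≥ 2, t_i depends only on (i - 2) mod 7. (76 - 2) mod 7 = 4, so t_{76} = t_6 = 39.

39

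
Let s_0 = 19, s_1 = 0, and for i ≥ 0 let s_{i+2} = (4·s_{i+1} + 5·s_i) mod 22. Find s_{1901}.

Listing terms: s_0 = 19, s_1 = 0, s_2 = 7, s_3 = 6, s_4 = 15, s_5 = 2, s_6 = 17, s_7 = 12, s_8 = 1, s_9 = 20, s_{10} = 19, s_{11} = 0.
Since (s_{10}, s_{11}) = (s_0, s_1) = (19, 0) (two consecutive terms determine the rest), the sequence is periodic with period 10.
(1901 - 0) mod 10 = 1, so s_{1901} = s_1 = 0.

0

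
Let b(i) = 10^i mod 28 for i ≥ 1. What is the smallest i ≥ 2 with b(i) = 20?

Listing terms: b(1) = 10; b(2) = 16; b(3) = 20; b(4) = 4; b(5) = 12; b(6) = 8; b(7) = 24; b(8) = 16.
Since b(8) = b(2) = 16, the sequence is eventually periodic: after a pre-period of length 1 it cycles with period 6.
The value 20 first appears (with i ≥ 2) at b(3).

3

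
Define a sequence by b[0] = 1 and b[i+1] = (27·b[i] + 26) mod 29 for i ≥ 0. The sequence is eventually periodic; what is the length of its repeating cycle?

28

b[0] = 1; b[1] = 24; b[2] = 7; b[3] = 12; b[4] = 2; b[5] = 22; b[6] = 11; b[7] = 4; b[8] = 18; b[9] = 19; b[10] = 17; b[11] = 21; b[12] = 13; b[13] = 0; b[14] = 26; b[15] = 3; b[16] = 20; b[17] = 15; b[18] = 25; b[19] = 5; b[20] = 16; b[21] = 23; b[22] = 9; b[23] = 8; b[24] = 10; b[25] = 6; b[26] = 14; b[27] = 27; b[28] = 1.
Since b[28] = b[0] = 1, the sequence is periodic with period 28.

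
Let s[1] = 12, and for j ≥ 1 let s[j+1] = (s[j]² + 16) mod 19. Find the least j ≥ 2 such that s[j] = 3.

6

s[1] = 12,  s[2] = 8,  s[3] = 4,  s[4] = 13,  s[5] = 14,  s[6] = 3,  s[7] = 6,  s[8] = 14.
Since s[8] = s[5] = 14, the sequence is eventually periodic: after a pre-period of length 4 it cycles with period 3.
The value 3 first appears (with j ≥ 2) at s[6].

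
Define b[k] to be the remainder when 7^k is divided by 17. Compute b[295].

We have b[0] = 1, b[1] = 7, b[2] = 15, b[3] = 3, b[4] = 4, b[5] = 11, b[6] = 9, b[7] = 12, b[8] = 16, b[9] = 10, b[10] = 2, b[11] = 14, b[12] = 13, b[13] = 6, b[14] = 8, b[15] = 5, b[16] = 1.
The sequence repeats with period 16.
So b[295] = b[0 + ((295-0) mod 16)] = b[7] = 12.

12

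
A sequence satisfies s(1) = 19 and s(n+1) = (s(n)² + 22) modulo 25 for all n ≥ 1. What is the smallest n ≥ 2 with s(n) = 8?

We have s(1) = 19, s(2) = 8, s(3) = 11, s(4) = 18, s(5) = 21, s(6) = 13, s(7) = 16, s(8) = 3, s(9) = 6, s(10) = 8.
Since s(10) = s(2) = 8, the sequence is eventually periodic: after a pre-period of length 1 it cycles with period 8.
The value 8 first appears (with n ≥ 2) at s(2).

2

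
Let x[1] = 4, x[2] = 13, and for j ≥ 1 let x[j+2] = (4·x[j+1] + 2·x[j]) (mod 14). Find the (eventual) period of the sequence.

Computing terms: x[1] = 4,  x[2] = 13,  x[3] = 4,  x[4] = 0,  x[5] = 8,  x[6] = 4,  x[7] = 4,  x[8] = 10,  x[9] = 6,  x[10] = 2,  x[11] = 6,  x[12] = 0,  x[13] = 12,  x[14] = 6,  x[15] = 6,  x[16] = 8,  x[17] = 2,  x[18] = 10,  x[19] = 2,  x[20] = 0,  x[21] = 4,  x[22] = 2,  x[23] = 2,  x[24] = 12,  x[25] = 10,  x[26] = 8,  x[27] = 10,  x[28] = 0,  x[29] = 6,  x[30] = 10,  x[31] = 10,  x[32] = 4,  x[33] = 8,  x[34] = 12,  x[35] = 8,  x[36] = 0,  x[37] = 2,  x[38] = 8,  x[39] = 8,  x[40] = 6,  x[41] = 12,  x[42] = 4,  x[43] = 12,  x[44] = 0,  x[45] = 10,  x[46] = 12,  x[47] = 12,  x[48] = 2,  x[49] = 4,  x[50] = 6,  x[51] = 4,  x[52] = 0.
Since (x[51], x[52]) = (x[3], x[4]) = (4, 0) (two consecutive terms determine the rest), the sequence is eventually periodic: after a pre-period of length 2 it cycles with period 48.

48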